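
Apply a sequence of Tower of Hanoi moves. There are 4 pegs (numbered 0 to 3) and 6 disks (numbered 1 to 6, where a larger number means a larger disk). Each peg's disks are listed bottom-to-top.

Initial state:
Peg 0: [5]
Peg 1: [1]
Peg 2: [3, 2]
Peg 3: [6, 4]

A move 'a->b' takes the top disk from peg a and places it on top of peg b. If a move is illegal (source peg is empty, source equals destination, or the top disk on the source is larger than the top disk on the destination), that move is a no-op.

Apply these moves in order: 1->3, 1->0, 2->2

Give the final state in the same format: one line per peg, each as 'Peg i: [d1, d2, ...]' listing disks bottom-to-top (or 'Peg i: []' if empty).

After move 1 (1->3):
Peg 0: [5]
Peg 1: []
Peg 2: [3, 2]
Peg 3: [6, 4, 1]

After move 2 (1->0):
Peg 0: [5]
Peg 1: []
Peg 2: [3, 2]
Peg 3: [6, 4, 1]

After move 3 (2->2):
Peg 0: [5]
Peg 1: []
Peg 2: [3, 2]
Peg 3: [6, 4, 1]

Answer: Peg 0: [5]
Peg 1: []
Peg 2: [3, 2]
Peg 3: [6, 4, 1]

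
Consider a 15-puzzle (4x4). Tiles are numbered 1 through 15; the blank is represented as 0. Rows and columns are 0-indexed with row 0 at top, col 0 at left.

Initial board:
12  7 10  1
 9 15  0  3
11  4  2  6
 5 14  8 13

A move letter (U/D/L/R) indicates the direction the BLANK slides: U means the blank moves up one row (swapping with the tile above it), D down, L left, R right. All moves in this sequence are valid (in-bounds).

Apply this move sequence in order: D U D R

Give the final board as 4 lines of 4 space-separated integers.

After move 1 (D):
12  7 10  1
 9 15  2  3
11  4  0  6
 5 14  8 13

After move 2 (U):
12  7 10  1
 9 15  0  3
11  4  2  6
 5 14  8 13

After move 3 (D):
12  7 10  1
 9 15  2  3
11  4  0  6
 5 14  8 13

After move 4 (R):
12  7 10  1
 9 15  2  3
11  4  6  0
 5 14  8 13

Answer: 12  7 10  1
 9 15  2  3
11  4  6  0
 5 14  8 13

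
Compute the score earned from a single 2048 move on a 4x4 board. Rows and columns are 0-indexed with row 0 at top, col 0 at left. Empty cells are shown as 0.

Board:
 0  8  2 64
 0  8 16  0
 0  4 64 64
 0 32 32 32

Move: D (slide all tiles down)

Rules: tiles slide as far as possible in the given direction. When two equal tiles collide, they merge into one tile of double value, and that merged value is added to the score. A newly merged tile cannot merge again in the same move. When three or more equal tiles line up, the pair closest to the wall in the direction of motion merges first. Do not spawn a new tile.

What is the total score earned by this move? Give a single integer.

Slide down:
col 0: [0, 0, 0, 0] -> [0, 0, 0, 0]  score +0 (running 0)
col 1: [8, 8, 4, 32] -> [0, 16, 4, 32]  score +16 (running 16)
col 2: [2, 16, 64, 32] -> [2, 16, 64, 32]  score +0 (running 16)
col 3: [64, 0, 64, 32] -> [0, 0, 128, 32]  score +128 (running 144)
Board after move:
  0   0   2   0
  0  16  16   0
  0   4  64 128
  0  32  32  32

Answer: 144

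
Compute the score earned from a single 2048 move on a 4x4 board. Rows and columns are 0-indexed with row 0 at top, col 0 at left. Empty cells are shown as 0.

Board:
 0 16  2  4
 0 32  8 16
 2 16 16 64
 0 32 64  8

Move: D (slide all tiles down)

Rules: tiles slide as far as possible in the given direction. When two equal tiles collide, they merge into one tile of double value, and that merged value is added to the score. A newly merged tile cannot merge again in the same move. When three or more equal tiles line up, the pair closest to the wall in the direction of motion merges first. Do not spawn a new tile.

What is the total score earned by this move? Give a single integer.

Answer: 0

Derivation:
Slide down:
col 0: [0, 0, 2, 0] -> [0, 0, 0, 2]  score +0 (running 0)
col 1: [16, 32, 16, 32] -> [16, 32, 16, 32]  score +0 (running 0)
col 2: [2, 8, 16, 64] -> [2, 8, 16, 64]  score +0 (running 0)
col 3: [4, 16, 64, 8] -> [4, 16, 64, 8]  score +0 (running 0)
Board after move:
 0 16  2  4
 0 32  8 16
 0 16 16 64
 2 32 64  8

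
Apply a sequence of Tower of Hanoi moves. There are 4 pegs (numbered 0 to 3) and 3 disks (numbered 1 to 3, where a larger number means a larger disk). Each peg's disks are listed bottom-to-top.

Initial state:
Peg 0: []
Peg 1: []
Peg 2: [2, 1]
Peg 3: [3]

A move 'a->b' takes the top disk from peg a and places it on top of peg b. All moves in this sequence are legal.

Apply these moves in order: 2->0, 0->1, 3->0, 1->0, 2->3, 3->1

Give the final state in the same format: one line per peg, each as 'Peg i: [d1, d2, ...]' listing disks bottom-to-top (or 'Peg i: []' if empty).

Answer: Peg 0: [3, 1]
Peg 1: [2]
Peg 2: []
Peg 3: []

Derivation:
After move 1 (2->0):
Peg 0: [1]
Peg 1: []
Peg 2: [2]
Peg 3: [3]

After move 2 (0->1):
Peg 0: []
Peg 1: [1]
Peg 2: [2]
Peg 3: [3]

After move 3 (3->0):
Peg 0: [3]
Peg 1: [1]
Peg 2: [2]
Peg 3: []

After move 4 (1->0):
Peg 0: [3, 1]
Peg 1: []
Peg 2: [2]
Peg 3: []

After move 5 (2->3):
Peg 0: [3, 1]
Peg 1: []
Peg 2: []
Peg 3: [2]

After move 6 (3->1):
Peg 0: [3, 1]
Peg 1: [2]
Peg 2: []
Peg 3: []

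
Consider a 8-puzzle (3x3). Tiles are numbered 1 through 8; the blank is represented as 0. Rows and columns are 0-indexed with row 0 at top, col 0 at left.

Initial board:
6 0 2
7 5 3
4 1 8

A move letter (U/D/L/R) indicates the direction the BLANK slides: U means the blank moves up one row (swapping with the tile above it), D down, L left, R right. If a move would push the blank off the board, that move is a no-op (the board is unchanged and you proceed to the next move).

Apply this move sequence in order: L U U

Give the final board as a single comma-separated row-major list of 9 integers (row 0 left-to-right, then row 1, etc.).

Answer: 0, 6, 2, 7, 5, 3, 4, 1, 8

Derivation:
After move 1 (L):
0 6 2
7 5 3
4 1 8

After move 2 (U):
0 6 2
7 5 3
4 1 8

After move 3 (U):
0 6 2
7 5 3
4 1 8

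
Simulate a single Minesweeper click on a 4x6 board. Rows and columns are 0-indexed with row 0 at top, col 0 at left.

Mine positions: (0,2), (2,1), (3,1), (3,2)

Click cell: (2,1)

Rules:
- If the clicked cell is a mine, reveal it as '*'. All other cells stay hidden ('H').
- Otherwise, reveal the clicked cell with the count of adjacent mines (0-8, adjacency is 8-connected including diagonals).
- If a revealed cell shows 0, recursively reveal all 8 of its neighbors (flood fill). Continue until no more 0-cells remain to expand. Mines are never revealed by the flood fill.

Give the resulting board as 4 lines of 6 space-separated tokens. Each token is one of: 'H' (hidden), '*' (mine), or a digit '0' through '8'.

H H H H H H
H H H H H H
H * H H H H
H H H H H H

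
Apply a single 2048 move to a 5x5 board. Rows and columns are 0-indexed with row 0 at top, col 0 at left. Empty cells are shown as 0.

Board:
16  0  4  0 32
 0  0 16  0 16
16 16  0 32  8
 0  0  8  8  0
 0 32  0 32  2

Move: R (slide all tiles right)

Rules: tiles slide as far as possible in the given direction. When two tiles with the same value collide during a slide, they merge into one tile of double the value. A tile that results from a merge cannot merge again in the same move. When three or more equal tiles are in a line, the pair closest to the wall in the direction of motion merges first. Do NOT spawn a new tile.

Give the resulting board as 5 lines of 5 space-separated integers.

Slide right:
row 0: [16, 0, 4, 0, 32] -> [0, 0, 16, 4, 32]
row 1: [0, 0, 16, 0, 16] -> [0, 0, 0, 0, 32]
row 2: [16, 16, 0, 32, 8] -> [0, 0, 32, 32, 8]
row 3: [0, 0, 8, 8, 0] -> [0, 0, 0, 0, 16]
row 4: [0, 32, 0, 32, 2] -> [0, 0, 0, 64, 2]

Answer:  0  0 16  4 32
 0  0  0  0 32
 0  0 32 32  8
 0  0  0  0 16
 0  0  0 64  2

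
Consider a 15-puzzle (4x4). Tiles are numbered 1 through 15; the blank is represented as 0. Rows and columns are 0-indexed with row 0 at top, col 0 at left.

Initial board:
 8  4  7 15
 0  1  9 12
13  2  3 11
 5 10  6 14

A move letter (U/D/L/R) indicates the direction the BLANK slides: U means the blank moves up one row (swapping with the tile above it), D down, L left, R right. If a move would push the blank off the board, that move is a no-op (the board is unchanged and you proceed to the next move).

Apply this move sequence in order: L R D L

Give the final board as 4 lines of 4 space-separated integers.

After move 1 (L):
 8  4  7 15
 0  1  9 12
13  2  3 11
 5 10  6 14

After move 2 (R):
 8  4  7 15
 1  0  9 12
13  2  3 11
 5 10  6 14

After move 3 (D):
 8  4  7 15
 1  2  9 12
13  0  3 11
 5 10  6 14

After move 4 (L):
 8  4  7 15
 1  2  9 12
 0 13  3 11
 5 10  6 14

Answer:  8  4  7 15
 1  2  9 12
 0 13  3 11
 5 10  6 14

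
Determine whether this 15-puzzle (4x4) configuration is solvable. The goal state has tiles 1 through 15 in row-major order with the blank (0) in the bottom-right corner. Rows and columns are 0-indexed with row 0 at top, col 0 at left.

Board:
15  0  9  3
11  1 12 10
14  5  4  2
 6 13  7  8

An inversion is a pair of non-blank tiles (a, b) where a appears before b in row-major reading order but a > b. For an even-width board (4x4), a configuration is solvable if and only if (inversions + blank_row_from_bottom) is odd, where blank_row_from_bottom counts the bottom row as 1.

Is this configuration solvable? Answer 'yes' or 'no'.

Answer: yes

Derivation:
Inversions: 57
Blank is in row 0 (0-indexed from top), which is row 4 counting from the bottom (bottom = 1).
57 + 4 = 61, which is odd, so the puzzle is solvable.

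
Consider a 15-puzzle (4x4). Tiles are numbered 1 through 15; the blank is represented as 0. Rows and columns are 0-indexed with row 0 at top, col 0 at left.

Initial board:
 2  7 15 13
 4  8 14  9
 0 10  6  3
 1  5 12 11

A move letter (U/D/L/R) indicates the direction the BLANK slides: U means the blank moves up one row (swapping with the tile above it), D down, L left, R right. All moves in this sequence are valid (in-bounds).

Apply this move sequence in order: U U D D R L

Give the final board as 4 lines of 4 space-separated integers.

Answer:  2  7 15 13
 4  8 14  9
 0 10  6  3
 1  5 12 11

Derivation:
After move 1 (U):
 2  7 15 13
 0  8 14  9
 4 10  6  3
 1  5 12 11

After move 2 (U):
 0  7 15 13
 2  8 14  9
 4 10  6  3
 1  5 12 11

After move 3 (D):
 2  7 15 13
 0  8 14  9
 4 10  6  3
 1  5 12 11

After move 4 (D):
 2  7 15 13
 4  8 14  9
 0 10  6  3
 1  5 12 11

After move 5 (R):
 2  7 15 13
 4  8 14  9
10  0  6  3
 1  5 12 11

After move 6 (L):
 2  7 15 13
 4  8 14  9
 0 10  6  3
 1  5 12 11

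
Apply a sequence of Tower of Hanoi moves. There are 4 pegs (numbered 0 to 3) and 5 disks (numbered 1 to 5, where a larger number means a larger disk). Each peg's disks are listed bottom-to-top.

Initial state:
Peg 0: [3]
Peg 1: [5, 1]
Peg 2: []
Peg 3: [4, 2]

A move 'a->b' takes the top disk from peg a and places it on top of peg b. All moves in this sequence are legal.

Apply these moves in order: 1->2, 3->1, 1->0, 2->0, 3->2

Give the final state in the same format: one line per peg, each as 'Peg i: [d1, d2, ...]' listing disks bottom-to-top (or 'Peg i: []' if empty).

Answer: Peg 0: [3, 2, 1]
Peg 1: [5]
Peg 2: [4]
Peg 3: []

Derivation:
After move 1 (1->2):
Peg 0: [3]
Peg 1: [5]
Peg 2: [1]
Peg 3: [4, 2]

After move 2 (3->1):
Peg 0: [3]
Peg 1: [5, 2]
Peg 2: [1]
Peg 3: [4]

After move 3 (1->0):
Peg 0: [3, 2]
Peg 1: [5]
Peg 2: [1]
Peg 3: [4]

After move 4 (2->0):
Peg 0: [3, 2, 1]
Peg 1: [5]
Peg 2: []
Peg 3: [4]

After move 5 (3->2):
Peg 0: [3, 2, 1]
Peg 1: [5]
Peg 2: [4]
Peg 3: []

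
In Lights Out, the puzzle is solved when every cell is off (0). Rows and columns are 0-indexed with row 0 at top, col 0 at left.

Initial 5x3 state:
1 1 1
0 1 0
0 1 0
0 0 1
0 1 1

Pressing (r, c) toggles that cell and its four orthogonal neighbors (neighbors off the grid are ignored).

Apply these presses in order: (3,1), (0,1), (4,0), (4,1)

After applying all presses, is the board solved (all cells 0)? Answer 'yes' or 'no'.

After press 1 at (3,1):
1 1 1
0 1 0
0 0 0
1 1 0
0 0 1

After press 2 at (0,1):
0 0 0
0 0 0
0 0 0
1 1 0
0 0 1

After press 3 at (4,0):
0 0 0
0 0 0
0 0 0
0 1 0
1 1 1

After press 4 at (4,1):
0 0 0
0 0 0
0 0 0
0 0 0
0 0 0

Lights still on: 0

Answer: yes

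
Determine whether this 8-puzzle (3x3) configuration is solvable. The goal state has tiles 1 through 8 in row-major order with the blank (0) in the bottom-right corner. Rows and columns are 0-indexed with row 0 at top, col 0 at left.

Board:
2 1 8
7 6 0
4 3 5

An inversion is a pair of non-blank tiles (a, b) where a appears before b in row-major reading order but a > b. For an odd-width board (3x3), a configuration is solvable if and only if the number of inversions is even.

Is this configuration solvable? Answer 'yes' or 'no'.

Inversions (pairs i<j in row-major order where tile[i] > tile[j] > 0): 14
14 is even, so the puzzle is solvable.

Answer: yes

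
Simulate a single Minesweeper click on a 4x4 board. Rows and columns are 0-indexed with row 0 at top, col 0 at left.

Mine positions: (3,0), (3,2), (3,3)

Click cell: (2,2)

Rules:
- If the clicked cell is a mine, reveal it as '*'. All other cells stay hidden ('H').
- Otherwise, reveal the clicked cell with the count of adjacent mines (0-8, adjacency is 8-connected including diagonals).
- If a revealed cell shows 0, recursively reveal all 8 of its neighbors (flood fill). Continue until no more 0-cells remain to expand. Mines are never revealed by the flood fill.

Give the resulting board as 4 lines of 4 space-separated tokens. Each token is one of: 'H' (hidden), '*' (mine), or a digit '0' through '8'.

H H H H
H H H H
H H 2 H
H H H H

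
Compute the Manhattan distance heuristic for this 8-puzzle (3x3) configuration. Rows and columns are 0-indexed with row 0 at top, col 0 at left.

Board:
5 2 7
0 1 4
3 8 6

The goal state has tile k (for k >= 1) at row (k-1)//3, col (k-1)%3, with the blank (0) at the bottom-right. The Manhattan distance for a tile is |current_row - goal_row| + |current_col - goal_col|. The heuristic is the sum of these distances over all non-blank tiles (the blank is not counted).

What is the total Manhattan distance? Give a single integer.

Answer: 15

Derivation:
Tile 5: (0,0)->(1,1) = 2
Tile 2: (0,1)->(0,1) = 0
Tile 7: (0,2)->(2,0) = 4
Tile 1: (1,1)->(0,0) = 2
Tile 4: (1,2)->(1,0) = 2
Tile 3: (2,0)->(0,2) = 4
Tile 8: (2,1)->(2,1) = 0
Tile 6: (2,2)->(1,2) = 1
Sum: 2 + 0 + 4 + 2 + 2 + 4 + 0 + 1 = 15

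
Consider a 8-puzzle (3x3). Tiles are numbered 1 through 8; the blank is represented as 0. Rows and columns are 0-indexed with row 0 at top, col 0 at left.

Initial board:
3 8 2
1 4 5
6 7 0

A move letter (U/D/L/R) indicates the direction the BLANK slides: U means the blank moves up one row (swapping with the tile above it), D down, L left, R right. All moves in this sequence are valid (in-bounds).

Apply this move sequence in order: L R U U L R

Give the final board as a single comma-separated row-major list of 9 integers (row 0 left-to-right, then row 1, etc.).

After move 1 (L):
3 8 2
1 4 5
6 0 7

After move 2 (R):
3 8 2
1 4 5
6 7 0

After move 3 (U):
3 8 2
1 4 0
6 7 5

After move 4 (U):
3 8 0
1 4 2
6 7 5

After move 5 (L):
3 0 8
1 4 2
6 7 5

After move 6 (R):
3 8 0
1 4 2
6 7 5

Answer: 3, 8, 0, 1, 4, 2, 6, 7, 5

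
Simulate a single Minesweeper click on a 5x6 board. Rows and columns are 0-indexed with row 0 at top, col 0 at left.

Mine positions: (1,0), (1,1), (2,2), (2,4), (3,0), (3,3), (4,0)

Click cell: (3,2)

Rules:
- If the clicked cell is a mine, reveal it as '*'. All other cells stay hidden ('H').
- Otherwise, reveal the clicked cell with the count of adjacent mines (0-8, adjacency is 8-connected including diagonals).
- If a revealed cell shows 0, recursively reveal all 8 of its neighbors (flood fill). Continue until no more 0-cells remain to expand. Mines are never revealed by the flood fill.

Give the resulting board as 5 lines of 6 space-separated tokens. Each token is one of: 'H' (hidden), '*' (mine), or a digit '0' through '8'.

H H H H H H
H H H H H H
H H H H H H
H H 2 H H H
H H H H H H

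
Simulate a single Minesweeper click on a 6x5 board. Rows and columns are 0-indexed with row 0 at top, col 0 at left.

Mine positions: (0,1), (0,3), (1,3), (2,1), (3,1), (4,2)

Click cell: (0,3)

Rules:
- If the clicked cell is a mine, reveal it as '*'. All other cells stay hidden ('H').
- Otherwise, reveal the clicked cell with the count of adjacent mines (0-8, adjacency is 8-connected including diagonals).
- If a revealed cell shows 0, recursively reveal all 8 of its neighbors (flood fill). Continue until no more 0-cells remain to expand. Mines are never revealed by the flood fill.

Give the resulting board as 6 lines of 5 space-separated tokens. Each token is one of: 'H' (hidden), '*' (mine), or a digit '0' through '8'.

H H H * H
H H H H H
H H H H H
H H H H H
H H H H H
H H H H H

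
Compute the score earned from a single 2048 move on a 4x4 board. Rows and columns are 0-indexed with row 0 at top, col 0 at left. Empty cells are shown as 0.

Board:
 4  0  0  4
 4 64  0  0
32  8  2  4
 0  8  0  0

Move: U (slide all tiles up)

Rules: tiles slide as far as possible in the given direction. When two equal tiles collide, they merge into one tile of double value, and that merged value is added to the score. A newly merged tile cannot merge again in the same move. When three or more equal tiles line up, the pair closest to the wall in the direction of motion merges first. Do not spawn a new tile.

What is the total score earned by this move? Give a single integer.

Slide up:
col 0: [4, 4, 32, 0] -> [8, 32, 0, 0]  score +8 (running 8)
col 1: [0, 64, 8, 8] -> [64, 16, 0, 0]  score +16 (running 24)
col 2: [0, 0, 2, 0] -> [2, 0, 0, 0]  score +0 (running 24)
col 3: [4, 0, 4, 0] -> [8, 0, 0, 0]  score +8 (running 32)
Board after move:
 8 64  2  8
32 16  0  0
 0  0  0  0
 0  0  0  0

Answer: 32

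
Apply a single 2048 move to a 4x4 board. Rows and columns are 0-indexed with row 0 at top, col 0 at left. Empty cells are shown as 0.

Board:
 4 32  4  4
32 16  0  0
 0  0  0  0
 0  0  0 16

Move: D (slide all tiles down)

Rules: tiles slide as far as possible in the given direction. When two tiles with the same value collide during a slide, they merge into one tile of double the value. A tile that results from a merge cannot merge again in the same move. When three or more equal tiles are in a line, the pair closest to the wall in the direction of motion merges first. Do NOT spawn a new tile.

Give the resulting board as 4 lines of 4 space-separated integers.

Answer:  0  0  0  0
 0  0  0  0
 4 32  0  4
32 16  4 16

Derivation:
Slide down:
col 0: [4, 32, 0, 0] -> [0, 0, 4, 32]
col 1: [32, 16, 0, 0] -> [0, 0, 32, 16]
col 2: [4, 0, 0, 0] -> [0, 0, 0, 4]
col 3: [4, 0, 0, 16] -> [0, 0, 4, 16]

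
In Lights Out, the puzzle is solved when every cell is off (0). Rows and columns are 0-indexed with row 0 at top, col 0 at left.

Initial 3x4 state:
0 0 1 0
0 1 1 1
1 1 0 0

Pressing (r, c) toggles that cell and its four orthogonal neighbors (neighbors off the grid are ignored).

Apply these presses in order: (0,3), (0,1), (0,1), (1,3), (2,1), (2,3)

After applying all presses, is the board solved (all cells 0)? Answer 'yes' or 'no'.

After press 1 at (0,3):
0 0 0 1
0 1 1 0
1 1 0 0

After press 2 at (0,1):
1 1 1 1
0 0 1 0
1 1 0 0

After press 3 at (0,1):
0 0 0 1
0 1 1 0
1 1 0 0

After press 4 at (1,3):
0 0 0 0
0 1 0 1
1 1 0 1

After press 5 at (2,1):
0 0 0 0
0 0 0 1
0 0 1 1

After press 6 at (2,3):
0 0 0 0
0 0 0 0
0 0 0 0

Lights still on: 0

Answer: yes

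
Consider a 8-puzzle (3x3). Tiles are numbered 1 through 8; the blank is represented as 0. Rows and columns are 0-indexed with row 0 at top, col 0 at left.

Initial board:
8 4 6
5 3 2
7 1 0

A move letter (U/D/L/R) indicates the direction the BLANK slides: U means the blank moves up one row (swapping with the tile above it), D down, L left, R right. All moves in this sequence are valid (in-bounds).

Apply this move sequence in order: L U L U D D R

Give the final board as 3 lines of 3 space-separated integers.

After move 1 (L):
8 4 6
5 3 2
7 0 1

After move 2 (U):
8 4 6
5 0 2
7 3 1

After move 3 (L):
8 4 6
0 5 2
7 3 1

After move 4 (U):
0 4 6
8 5 2
7 3 1

After move 5 (D):
8 4 6
0 5 2
7 3 1

After move 6 (D):
8 4 6
7 5 2
0 3 1

After move 7 (R):
8 4 6
7 5 2
3 0 1

Answer: 8 4 6
7 5 2
3 0 1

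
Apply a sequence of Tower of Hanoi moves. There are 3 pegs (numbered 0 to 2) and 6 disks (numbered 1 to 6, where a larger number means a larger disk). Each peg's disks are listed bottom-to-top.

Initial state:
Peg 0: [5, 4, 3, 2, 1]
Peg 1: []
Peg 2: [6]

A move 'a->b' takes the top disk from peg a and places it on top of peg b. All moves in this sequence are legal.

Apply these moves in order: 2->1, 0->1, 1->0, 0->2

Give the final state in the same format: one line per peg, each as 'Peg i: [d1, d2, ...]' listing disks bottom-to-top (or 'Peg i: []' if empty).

After move 1 (2->1):
Peg 0: [5, 4, 3, 2, 1]
Peg 1: [6]
Peg 2: []

After move 2 (0->1):
Peg 0: [5, 4, 3, 2]
Peg 1: [6, 1]
Peg 2: []

After move 3 (1->0):
Peg 0: [5, 4, 3, 2, 1]
Peg 1: [6]
Peg 2: []

After move 4 (0->2):
Peg 0: [5, 4, 3, 2]
Peg 1: [6]
Peg 2: [1]

Answer: Peg 0: [5, 4, 3, 2]
Peg 1: [6]
Peg 2: [1]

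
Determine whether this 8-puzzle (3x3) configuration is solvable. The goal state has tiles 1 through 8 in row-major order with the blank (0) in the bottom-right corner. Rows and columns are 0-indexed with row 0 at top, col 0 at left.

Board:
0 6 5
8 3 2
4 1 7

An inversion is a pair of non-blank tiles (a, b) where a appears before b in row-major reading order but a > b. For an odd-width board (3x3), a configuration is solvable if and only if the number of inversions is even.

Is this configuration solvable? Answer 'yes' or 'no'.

Answer: yes

Derivation:
Inversions (pairs i<j in row-major order where tile[i] > tile[j] > 0): 18
18 is even, so the puzzle is solvable.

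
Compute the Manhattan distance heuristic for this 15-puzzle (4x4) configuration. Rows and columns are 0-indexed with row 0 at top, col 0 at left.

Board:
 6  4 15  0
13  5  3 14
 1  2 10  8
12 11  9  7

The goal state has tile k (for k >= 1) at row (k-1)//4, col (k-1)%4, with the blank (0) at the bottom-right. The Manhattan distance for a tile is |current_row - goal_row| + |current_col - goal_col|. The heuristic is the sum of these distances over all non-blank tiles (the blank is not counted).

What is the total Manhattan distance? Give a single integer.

Answer: 33

Derivation:
Tile 6: at (0,0), goal (1,1), distance |0-1|+|0-1| = 2
Tile 4: at (0,1), goal (0,3), distance |0-0|+|1-3| = 2
Tile 15: at (0,2), goal (3,2), distance |0-3|+|2-2| = 3
Tile 13: at (1,0), goal (3,0), distance |1-3|+|0-0| = 2
Tile 5: at (1,1), goal (1,0), distance |1-1|+|1-0| = 1
Tile 3: at (1,2), goal (0,2), distance |1-0|+|2-2| = 1
Tile 14: at (1,3), goal (3,1), distance |1-3|+|3-1| = 4
Tile 1: at (2,0), goal (0,0), distance |2-0|+|0-0| = 2
Tile 2: at (2,1), goal (0,1), distance |2-0|+|1-1| = 2
Tile 10: at (2,2), goal (2,1), distance |2-2|+|2-1| = 1
Tile 8: at (2,3), goal (1,3), distance |2-1|+|3-3| = 1
Tile 12: at (3,0), goal (2,3), distance |3-2|+|0-3| = 4
Tile 11: at (3,1), goal (2,2), distance |3-2|+|1-2| = 2
Tile 9: at (3,2), goal (2,0), distance |3-2|+|2-0| = 3
Tile 7: at (3,3), goal (1,2), distance |3-1|+|3-2| = 3
Sum: 2 + 2 + 3 + 2 + 1 + 1 + 4 + 2 + 2 + 1 + 1 + 4 + 2 + 3 + 3 = 33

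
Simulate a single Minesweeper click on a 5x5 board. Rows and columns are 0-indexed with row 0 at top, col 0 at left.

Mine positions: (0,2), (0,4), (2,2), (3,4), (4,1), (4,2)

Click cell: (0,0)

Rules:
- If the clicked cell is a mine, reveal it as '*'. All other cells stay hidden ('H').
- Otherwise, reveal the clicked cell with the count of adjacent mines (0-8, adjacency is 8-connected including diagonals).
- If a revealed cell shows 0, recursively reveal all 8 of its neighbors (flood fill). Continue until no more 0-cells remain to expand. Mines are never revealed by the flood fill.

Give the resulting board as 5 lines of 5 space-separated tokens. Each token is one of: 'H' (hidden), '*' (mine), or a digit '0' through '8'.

0 1 H H H
0 2 H H H
0 1 H H H
1 3 H H H
H H H H H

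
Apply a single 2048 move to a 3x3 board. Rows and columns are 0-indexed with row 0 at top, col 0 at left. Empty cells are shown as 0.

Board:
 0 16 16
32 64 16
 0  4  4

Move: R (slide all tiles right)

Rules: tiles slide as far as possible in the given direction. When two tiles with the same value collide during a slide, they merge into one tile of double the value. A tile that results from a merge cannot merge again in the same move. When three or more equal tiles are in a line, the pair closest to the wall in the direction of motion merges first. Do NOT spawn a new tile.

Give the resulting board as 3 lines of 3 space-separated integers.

Slide right:
row 0: [0, 16, 16] -> [0, 0, 32]
row 1: [32, 64, 16] -> [32, 64, 16]
row 2: [0, 4, 4] -> [0, 0, 8]

Answer:  0  0 32
32 64 16
 0  0  8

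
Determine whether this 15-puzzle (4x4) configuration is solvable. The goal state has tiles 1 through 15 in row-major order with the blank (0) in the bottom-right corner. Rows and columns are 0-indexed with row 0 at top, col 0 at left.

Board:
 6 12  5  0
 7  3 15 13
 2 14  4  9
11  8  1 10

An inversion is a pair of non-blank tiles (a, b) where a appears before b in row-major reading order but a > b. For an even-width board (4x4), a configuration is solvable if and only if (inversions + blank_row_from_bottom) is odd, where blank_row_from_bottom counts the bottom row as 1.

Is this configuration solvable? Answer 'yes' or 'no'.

Inversions: 55
Blank is in row 0 (0-indexed from top), which is row 4 counting from the bottom (bottom = 1).
55 + 4 = 59, which is odd, so the puzzle is solvable.

Answer: yes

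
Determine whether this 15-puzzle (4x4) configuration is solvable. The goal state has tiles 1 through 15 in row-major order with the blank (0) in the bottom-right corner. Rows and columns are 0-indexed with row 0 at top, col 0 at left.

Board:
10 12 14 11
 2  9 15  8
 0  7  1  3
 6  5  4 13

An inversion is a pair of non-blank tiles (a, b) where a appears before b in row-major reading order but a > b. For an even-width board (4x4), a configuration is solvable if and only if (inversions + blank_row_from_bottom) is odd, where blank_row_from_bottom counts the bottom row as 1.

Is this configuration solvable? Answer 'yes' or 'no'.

Inversions: 69
Blank is in row 2 (0-indexed from top), which is row 2 counting from the bottom (bottom = 1).
69 + 2 = 71, which is odd, so the puzzle is solvable.

Answer: yes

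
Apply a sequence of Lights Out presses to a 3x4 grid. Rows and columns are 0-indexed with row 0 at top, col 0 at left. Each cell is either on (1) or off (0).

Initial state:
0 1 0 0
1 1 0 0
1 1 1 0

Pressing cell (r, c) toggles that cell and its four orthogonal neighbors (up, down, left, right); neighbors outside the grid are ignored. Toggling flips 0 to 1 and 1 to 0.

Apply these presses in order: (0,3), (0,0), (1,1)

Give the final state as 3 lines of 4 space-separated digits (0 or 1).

After press 1 at (0,3):
0 1 1 1
1 1 0 1
1 1 1 0

After press 2 at (0,0):
1 0 1 1
0 1 0 1
1 1 1 0

After press 3 at (1,1):
1 1 1 1
1 0 1 1
1 0 1 0

Answer: 1 1 1 1
1 0 1 1
1 0 1 0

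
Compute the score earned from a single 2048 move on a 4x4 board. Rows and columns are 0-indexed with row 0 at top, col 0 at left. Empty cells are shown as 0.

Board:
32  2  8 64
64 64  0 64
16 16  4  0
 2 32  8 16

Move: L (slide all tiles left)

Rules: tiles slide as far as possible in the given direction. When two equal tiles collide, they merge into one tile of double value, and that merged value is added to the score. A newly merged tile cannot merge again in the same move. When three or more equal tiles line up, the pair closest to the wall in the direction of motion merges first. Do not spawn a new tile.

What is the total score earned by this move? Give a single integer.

Answer: 160

Derivation:
Slide left:
row 0: [32, 2, 8, 64] -> [32, 2, 8, 64]  score +0 (running 0)
row 1: [64, 64, 0, 64] -> [128, 64, 0, 0]  score +128 (running 128)
row 2: [16, 16, 4, 0] -> [32, 4, 0, 0]  score +32 (running 160)
row 3: [2, 32, 8, 16] -> [2, 32, 8, 16]  score +0 (running 160)
Board after move:
 32   2   8  64
128  64   0   0
 32   4   0   0
  2  32   8  16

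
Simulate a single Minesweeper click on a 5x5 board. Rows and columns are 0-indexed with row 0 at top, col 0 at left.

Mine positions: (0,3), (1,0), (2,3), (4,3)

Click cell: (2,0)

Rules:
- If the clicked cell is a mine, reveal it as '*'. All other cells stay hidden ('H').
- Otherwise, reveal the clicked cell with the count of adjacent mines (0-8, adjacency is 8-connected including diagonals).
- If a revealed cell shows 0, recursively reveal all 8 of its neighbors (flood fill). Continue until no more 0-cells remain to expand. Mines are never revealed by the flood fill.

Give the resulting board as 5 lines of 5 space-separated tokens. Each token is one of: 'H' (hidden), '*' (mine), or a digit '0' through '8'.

H H H H H
H H H H H
1 H H H H
H H H H H
H H H H H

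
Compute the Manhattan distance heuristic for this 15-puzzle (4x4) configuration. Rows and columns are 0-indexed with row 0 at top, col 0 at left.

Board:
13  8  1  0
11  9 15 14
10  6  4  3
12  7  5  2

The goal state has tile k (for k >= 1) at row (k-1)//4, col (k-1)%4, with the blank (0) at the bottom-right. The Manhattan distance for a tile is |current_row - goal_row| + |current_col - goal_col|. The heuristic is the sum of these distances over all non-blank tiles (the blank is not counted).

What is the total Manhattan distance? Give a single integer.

Answer: 43

Derivation:
Tile 13: at (0,0), goal (3,0), distance |0-3|+|0-0| = 3
Tile 8: at (0,1), goal (1,3), distance |0-1|+|1-3| = 3
Tile 1: at (0,2), goal (0,0), distance |0-0|+|2-0| = 2
Tile 11: at (1,0), goal (2,2), distance |1-2|+|0-2| = 3
Tile 9: at (1,1), goal (2,0), distance |1-2|+|1-0| = 2
Tile 15: at (1,2), goal (3,2), distance |1-3|+|2-2| = 2
Tile 14: at (1,3), goal (3,1), distance |1-3|+|3-1| = 4
Tile 10: at (2,0), goal (2,1), distance |2-2|+|0-1| = 1
Tile 6: at (2,1), goal (1,1), distance |2-1|+|1-1| = 1
Tile 4: at (2,2), goal (0,3), distance |2-0|+|2-3| = 3
Tile 3: at (2,3), goal (0,2), distance |2-0|+|3-2| = 3
Tile 12: at (3,0), goal (2,3), distance |3-2|+|0-3| = 4
Tile 7: at (3,1), goal (1,2), distance |3-1|+|1-2| = 3
Tile 5: at (3,2), goal (1,0), distance |3-1|+|2-0| = 4
Tile 2: at (3,3), goal (0,1), distance |3-0|+|3-1| = 5
Sum: 3 + 3 + 2 + 3 + 2 + 2 + 4 + 1 + 1 + 3 + 3 + 4 + 3 + 4 + 5 = 43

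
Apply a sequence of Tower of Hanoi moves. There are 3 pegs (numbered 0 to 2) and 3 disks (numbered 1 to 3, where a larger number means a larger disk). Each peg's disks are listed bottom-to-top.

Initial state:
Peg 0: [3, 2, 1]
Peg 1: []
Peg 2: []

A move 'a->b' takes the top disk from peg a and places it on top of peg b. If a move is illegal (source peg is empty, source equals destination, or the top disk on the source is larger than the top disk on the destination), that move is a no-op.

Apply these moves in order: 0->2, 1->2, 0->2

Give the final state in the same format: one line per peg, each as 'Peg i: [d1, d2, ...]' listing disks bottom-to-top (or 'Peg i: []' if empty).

After move 1 (0->2):
Peg 0: [3, 2]
Peg 1: []
Peg 2: [1]

After move 2 (1->2):
Peg 0: [3, 2]
Peg 1: []
Peg 2: [1]

After move 3 (0->2):
Peg 0: [3, 2]
Peg 1: []
Peg 2: [1]

Answer: Peg 0: [3, 2]
Peg 1: []
Peg 2: [1]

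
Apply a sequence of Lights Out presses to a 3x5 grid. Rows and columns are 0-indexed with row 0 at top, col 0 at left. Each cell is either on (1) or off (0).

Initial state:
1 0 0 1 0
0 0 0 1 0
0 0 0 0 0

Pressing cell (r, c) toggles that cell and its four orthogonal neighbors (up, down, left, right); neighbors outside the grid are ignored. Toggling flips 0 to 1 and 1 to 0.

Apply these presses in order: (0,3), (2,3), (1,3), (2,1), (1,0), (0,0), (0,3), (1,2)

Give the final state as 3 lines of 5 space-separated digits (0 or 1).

Answer: 1 1 1 0 0
0 1 0 0 1
0 1 1 0 1

Derivation:
After press 1 at (0,3):
1 0 1 0 1
0 0 0 0 0
0 0 0 0 0

After press 2 at (2,3):
1 0 1 0 1
0 0 0 1 0
0 0 1 1 1

After press 3 at (1,3):
1 0 1 1 1
0 0 1 0 1
0 0 1 0 1

After press 4 at (2,1):
1 0 1 1 1
0 1 1 0 1
1 1 0 0 1

After press 5 at (1,0):
0 0 1 1 1
1 0 1 0 1
0 1 0 0 1

After press 6 at (0,0):
1 1 1 1 1
0 0 1 0 1
0 1 0 0 1

After press 7 at (0,3):
1 1 0 0 0
0 0 1 1 1
0 1 0 0 1

After press 8 at (1,2):
1 1 1 0 0
0 1 0 0 1
0 1 1 0 1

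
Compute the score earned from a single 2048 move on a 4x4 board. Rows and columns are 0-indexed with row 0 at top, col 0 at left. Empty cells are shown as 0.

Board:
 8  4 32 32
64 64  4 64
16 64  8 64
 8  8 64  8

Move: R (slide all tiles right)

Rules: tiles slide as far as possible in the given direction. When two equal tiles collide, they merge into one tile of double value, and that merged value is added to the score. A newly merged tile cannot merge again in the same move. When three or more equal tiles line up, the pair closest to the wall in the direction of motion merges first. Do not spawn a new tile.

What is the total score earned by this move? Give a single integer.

Answer: 208

Derivation:
Slide right:
row 0: [8, 4, 32, 32] -> [0, 8, 4, 64]  score +64 (running 64)
row 1: [64, 64, 4, 64] -> [0, 128, 4, 64]  score +128 (running 192)
row 2: [16, 64, 8, 64] -> [16, 64, 8, 64]  score +0 (running 192)
row 3: [8, 8, 64, 8] -> [0, 16, 64, 8]  score +16 (running 208)
Board after move:
  0   8   4  64
  0 128   4  64
 16  64   8  64
  0  16  64   8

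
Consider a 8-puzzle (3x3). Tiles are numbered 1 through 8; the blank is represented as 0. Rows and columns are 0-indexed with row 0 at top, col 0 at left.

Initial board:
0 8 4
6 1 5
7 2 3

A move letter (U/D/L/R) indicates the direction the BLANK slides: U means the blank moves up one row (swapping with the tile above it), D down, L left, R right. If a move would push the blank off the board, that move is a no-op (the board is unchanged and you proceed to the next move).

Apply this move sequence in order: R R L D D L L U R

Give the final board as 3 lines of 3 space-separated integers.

After move 1 (R):
8 0 4
6 1 5
7 2 3

After move 2 (R):
8 4 0
6 1 5
7 2 3

After move 3 (L):
8 0 4
6 1 5
7 2 3

After move 4 (D):
8 1 4
6 0 5
7 2 3

After move 5 (D):
8 1 4
6 2 5
7 0 3

After move 6 (L):
8 1 4
6 2 5
0 7 3

After move 7 (L):
8 1 4
6 2 5
0 7 3

After move 8 (U):
8 1 4
0 2 5
6 7 3

After move 9 (R):
8 1 4
2 0 5
6 7 3

Answer: 8 1 4
2 0 5
6 7 3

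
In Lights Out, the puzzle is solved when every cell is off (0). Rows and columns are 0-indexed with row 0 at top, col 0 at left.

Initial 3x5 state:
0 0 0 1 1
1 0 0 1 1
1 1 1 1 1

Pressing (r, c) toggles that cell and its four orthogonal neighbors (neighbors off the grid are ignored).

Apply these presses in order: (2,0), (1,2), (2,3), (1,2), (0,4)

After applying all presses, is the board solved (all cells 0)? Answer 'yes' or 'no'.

After press 1 at (2,0):
0 0 0 1 1
0 0 0 1 1
0 0 1 1 1

After press 2 at (1,2):
0 0 1 1 1
0 1 1 0 1
0 0 0 1 1

After press 3 at (2,3):
0 0 1 1 1
0 1 1 1 1
0 0 1 0 0

After press 4 at (1,2):
0 0 0 1 1
0 0 0 0 1
0 0 0 0 0

After press 5 at (0,4):
0 0 0 0 0
0 0 0 0 0
0 0 0 0 0

Lights still on: 0

Answer: yes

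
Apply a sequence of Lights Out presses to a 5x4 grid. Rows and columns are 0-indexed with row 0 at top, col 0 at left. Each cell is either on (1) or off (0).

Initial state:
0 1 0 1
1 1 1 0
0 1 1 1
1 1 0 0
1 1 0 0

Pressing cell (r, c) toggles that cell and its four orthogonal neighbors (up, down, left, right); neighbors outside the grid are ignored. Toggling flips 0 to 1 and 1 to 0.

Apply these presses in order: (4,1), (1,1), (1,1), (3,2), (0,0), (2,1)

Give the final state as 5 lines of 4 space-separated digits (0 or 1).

After press 1 at (4,1):
0 1 0 1
1 1 1 0
0 1 1 1
1 0 0 0
0 0 1 0

After press 2 at (1,1):
0 0 0 1
0 0 0 0
0 0 1 1
1 0 0 0
0 0 1 0

After press 3 at (1,1):
0 1 0 1
1 1 1 0
0 1 1 1
1 0 0 0
0 0 1 0

After press 4 at (3,2):
0 1 0 1
1 1 1 0
0 1 0 1
1 1 1 1
0 0 0 0

After press 5 at (0,0):
1 0 0 1
0 1 1 0
0 1 0 1
1 1 1 1
0 0 0 0

After press 6 at (2,1):
1 0 0 1
0 0 1 0
1 0 1 1
1 0 1 1
0 0 0 0

Answer: 1 0 0 1
0 0 1 0
1 0 1 1
1 0 1 1
0 0 0 0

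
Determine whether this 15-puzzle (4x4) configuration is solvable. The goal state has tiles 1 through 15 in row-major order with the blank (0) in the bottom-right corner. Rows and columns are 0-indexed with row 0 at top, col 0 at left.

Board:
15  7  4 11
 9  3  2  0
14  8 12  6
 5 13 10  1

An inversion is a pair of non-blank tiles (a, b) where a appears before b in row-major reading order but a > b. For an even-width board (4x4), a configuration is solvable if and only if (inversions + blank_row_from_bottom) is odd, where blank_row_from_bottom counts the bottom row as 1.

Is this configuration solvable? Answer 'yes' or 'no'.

Answer: yes

Derivation:
Inversions: 60
Blank is in row 1 (0-indexed from top), which is row 3 counting from the bottom (bottom = 1).
60 + 3 = 63, which is odd, so the puzzle is solvable.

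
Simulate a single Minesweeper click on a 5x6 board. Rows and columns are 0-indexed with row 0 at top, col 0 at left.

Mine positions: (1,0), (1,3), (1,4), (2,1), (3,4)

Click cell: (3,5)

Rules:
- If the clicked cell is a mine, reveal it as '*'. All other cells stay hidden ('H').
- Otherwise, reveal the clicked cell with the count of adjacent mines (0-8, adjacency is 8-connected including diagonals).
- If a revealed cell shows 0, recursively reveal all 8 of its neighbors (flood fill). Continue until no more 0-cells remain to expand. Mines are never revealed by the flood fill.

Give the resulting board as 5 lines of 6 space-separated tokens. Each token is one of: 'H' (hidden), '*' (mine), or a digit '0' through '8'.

H H H H H H
H H H H H H
H H H H H H
H H H H H 1
H H H H H H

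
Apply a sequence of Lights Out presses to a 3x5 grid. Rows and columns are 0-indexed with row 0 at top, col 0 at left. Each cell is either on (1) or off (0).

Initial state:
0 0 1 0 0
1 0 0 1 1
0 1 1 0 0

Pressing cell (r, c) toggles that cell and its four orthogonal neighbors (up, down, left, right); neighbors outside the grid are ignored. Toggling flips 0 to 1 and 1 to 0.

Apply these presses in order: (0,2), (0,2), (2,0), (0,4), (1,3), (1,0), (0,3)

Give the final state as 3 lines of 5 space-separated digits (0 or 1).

Answer: 1 0 0 1 0
1 1 1 1 1
0 0 1 1 0

Derivation:
After press 1 at (0,2):
0 1 0 1 0
1 0 1 1 1
0 1 1 0 0

After press 2 at (0,2):
0 0 1 0 0
1 0 0 1 1
0 1 1 0 0

After press 3 at (2,0):
0 0 1 0 0
0 0 0 1 1
1 0 1 0 0

After press 4 at (0,4):
0 0 1 1 1
0 0 0 1 0
1 0 1 0 0

After press 5 at (1,3):
0 0 1 0 1
0 0 1 0 1
1 0 1 1 0

After press 6 at (1,0):
1 0 1 0 1
1 1 1 0 1
0 0 1 1 0

After press 7 at (0,3):
1 0 0 1 0
1 1 1 1 1
0 0 1 1 0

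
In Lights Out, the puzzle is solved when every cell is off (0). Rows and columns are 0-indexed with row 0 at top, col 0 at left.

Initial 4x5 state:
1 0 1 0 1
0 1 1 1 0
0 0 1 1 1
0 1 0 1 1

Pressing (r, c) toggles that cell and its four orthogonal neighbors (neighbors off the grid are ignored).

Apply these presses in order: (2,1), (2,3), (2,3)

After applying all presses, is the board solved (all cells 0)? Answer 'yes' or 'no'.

Answer: no

Derivation:
After press 1 at (2,1):
1 0 1 0 1
0 0 1 1 0
1 1 0 1 1
0 0 0 1 1

After press 2 at (2,3):
1 0 1 0 1
0 0 1 0 0
1 1 1 0 0
0 0 0 0 1

After press 3 at (2,3):
1 0 1 0 1
0 0 1 1 0
1 1 0 1 1
0 0 0 1 1

Lights still on: 11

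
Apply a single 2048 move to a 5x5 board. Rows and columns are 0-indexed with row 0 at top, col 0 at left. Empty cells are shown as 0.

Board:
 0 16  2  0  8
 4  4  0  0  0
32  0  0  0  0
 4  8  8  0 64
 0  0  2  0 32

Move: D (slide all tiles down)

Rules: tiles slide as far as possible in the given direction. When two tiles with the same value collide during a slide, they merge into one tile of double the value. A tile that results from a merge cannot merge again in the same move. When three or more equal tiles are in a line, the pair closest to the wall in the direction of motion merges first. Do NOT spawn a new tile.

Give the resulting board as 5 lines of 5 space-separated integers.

Answer:  0  0  0  0  0
 0  0  0  0  0
 4 16  2  0  8
32  4  8  0 64
 4  8  2  0 32

Derivation:
Slide down:
col 0: [0, 4, 32, 4, 0] -> [0, 0, 4, 32, 4]
col 1: [16, 4, 0, 8, 0] -> [0, 0, 16, 4, 8]
col 2: [2, 0, 0, 8, 2] -> [0, 0, 2, 8, 2]
col 3: [0, 0, 0, 0, 0] -> [0, 0, 0, 0, 0]
col 4: [8, 0, 0, 64, 32] -> [0, 0, 8, 64, 32]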